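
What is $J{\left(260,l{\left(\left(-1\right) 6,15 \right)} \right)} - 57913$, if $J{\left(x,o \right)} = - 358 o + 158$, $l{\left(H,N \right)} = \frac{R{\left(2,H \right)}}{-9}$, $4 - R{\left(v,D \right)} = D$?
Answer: $- \frac{516215}{9} \approx -57357.0$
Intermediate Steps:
$R{\left(v,D \right)} = 4 - D$
$l{\left(H,N \right)} = - \frac{4}{9} + \frac{H}{9}$ ($l{\left(H,N \right)} = \frac{4 - H}{-9} = \left(4 - H\right) \left(- \frac{1}{9}\right) = - \frac{4}{9} + \frac{H}{9}$)
$J{\left(x,o \right)} = 158 - 358 o$
$J{\left(260,l{\left(\left(-1\right) 6,15 \right)} \right)} - 57913 = \left(158 - 358 \left(- \frac{4}{9} + \frac{\left(-1\right) 6}{9}\right)\right) - 57913 = \left(158 - 358 \left(- \frac{4}{9} + \frac{1}{9} \left(-6\right)\right)\right) - 57913 = \left(158 - 358 \left(- \frac{4}{9} - \frac{2}{3}\right)\right) - 57913 = \left(158 - - \frac{3580}{9}\right) - 57913 = \left(158 + \frac{3580}{9}\right) - 57913 = \frac{5002}{9} - 57913 = - \frac{516215}{9}$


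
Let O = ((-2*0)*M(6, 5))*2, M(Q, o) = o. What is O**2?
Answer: 0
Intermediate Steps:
O = 0 (O = (-2*0*5)*2 = (0*5)*2 = 0*2 = 0)
O**2 = 0**2 = 0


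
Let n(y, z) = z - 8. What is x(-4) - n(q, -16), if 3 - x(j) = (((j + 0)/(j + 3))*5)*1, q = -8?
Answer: 7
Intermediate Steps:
x(j) = 3 - 5*j/(3 + j) (x(j) = 3 - ((j + 0)/(j + 3))*5 = 3 - (j/(3 + j))*5 = 3 - 5*j/(3 + j))
n(y, z) = -8 + z
x(-4) - n(q, -16) = (9 - 2*(-4))/(3 - 4) - (-8 - 16) = (9 + 8)/(-1) - 1*(-24) = -1*17 + 24 = -17 + 24 = 7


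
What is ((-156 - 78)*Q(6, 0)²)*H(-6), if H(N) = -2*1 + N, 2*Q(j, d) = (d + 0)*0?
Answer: 0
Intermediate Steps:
Q(j, d) = 0 (Q(j, d) = ((d + 0)*0)/2 = (d*0)/2 = (½)*0 = 0)
H(N) = -2 + N
((-156 - 78)*Q(6, 0)²)*H(-6) = ((-156 - 78)*0²)*(-2 - 6) = -234*0*(-8) = 0*(-8) = 0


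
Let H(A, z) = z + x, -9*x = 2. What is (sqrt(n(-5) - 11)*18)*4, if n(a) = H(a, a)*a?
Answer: 48*sqrt(34) ≈ 279.89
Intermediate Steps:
x = -2/9 (x = -1/9*2 = -2/9 ≈ -0.22222)
H(A, z) = -2/9 + z (H(A, z) = z - 2/9 = -2/9 + z)
n(a) = a*(-2/9 + a) (n(a) = (-2/9 + a)*a = a*(-2/9 + a))
(sqrt(n(-5) - 11)*18)*4 = (sqrt((1/9)*(-5)*(-2 + 9*(-5)) - 11)*18)*4 = (sqrt((1/9)*(-5)*(-2 - 45) - 11)*18)*4 = (sqrt((1/9)*(-5)*(-47) - 11)*18)*4 = (sqrt(235/9 - 11)*18)*4 = (sqrt(136/9)*18)*4 = ((2*sqrt(34)/3)*18)*4 = (12*sqrt(34))*4 = 48*sqrt(34)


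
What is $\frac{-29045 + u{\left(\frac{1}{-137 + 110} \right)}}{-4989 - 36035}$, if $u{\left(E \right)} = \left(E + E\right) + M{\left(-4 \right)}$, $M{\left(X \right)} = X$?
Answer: $\frac{784325}{1107648} \approx 0.7081$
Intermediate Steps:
$u{\left(E \right)} = -4 + 2 E$ ($u{\left(E \right)} = \left(E + E\right) - 4 = 2 E - 4 = -4 + 2 E$)
$\frac{-29045 + u{\left(\frac{1}{-137 + 110} \right)}}{-4989 - 36035} = \frac{-29045 - \left(4 - \frac{2}{-137 + 110}\right)}{-4989 - 36035} = \frac{-29045 - \left(4 - \frac{2}{-27}\right)}{-41024} = \left(-29045 + \left(-4 + 2 \left(- \frac{1}{27}\right)\right)\right) \left(- \frac{1}{41024}\right) = \left(-29045 - \frac{110}{27}\right) \left(- \frac{1}{41024}\right) = \left(- \frac{784325}{27}\right) \left(- \frac{1}{41024}\right) = \frac{784325}{1107648}$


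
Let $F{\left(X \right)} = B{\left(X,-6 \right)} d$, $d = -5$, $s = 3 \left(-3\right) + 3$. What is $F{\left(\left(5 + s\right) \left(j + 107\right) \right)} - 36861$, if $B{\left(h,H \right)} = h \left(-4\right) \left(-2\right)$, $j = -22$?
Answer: $-33461$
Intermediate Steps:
$s = -6$ ($s = -9 + 3 = -6$)
$B{\left(h,H \right)} = 8 h$ ($B{\left(h,H \right)} = - 4 h \left(-2\right) = 8 h$)
$F{\left(X \right)} = - 40 X$ ($F{\left(X \right)} = 8 X \left(-5\right) = - 40 X$)
$F{\left(\left(5 + s\right) \left(j + 107\right) \right)} - 36861 = - 40 \left(5 - 6\right) \left(-22 + 107\right) - 36861 = - 40 \left(\left(-1\right) 85\right) - 36861 = \left(-40\right) \left(-85\right) - 36861 = 3400 - 36861 = -33461$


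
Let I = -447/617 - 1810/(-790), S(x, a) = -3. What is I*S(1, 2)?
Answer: -229092/48743 ≈ -4.7000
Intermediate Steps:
I = 76364/48743 (I = -447*1/617 - 1810*(-1/790) = -447/617 + 181/79 = 76364/48743 ≈ 1.5667)
I*S(1, 2) = (76364/48743)*(-3) = -229092/48743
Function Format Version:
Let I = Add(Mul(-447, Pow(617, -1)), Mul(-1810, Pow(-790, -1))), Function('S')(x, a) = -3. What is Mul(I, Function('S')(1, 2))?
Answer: Rational(-229092, 48743) ≈ -4.7000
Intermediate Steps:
I = Rational(76364, 48743) (I = Add(Mul(-447, Rational(1, 617)), Mul(-1810, Rational(-1, 790))) = Add(Rational(-447, 617), Rational(181, 79)) = Rational(76364, 48743) ≈ 1.5667)
Mul(I, Function('S')(1, 2)) = Mul(Rational(76364, 48743), -3) = Rational(-229092, 48743)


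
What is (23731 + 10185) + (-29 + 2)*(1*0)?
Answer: 33916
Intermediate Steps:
(23731 + 10185) + (-29 + 2)*(1*0) = 33916 - 27*0 = 33916 + 0 = 33916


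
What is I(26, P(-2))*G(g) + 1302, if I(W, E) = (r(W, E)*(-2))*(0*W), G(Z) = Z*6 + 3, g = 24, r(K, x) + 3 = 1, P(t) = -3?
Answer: 1302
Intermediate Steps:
r(K, x) = -2 (r(K, x) = -3 + 1 = -2)
G(Z) = 3 + 6*Z (G(Z) = 6*Z + 3 = 3 + 6*Z)
I(W, E) = 0 (I(W, E) = (-2*(-2))*(0*W) = 4*0 = 0)
I(26, P(-2))*G(g) + 1302 = 0*(3 + 6*24) + 1302 = 0*(3 + 144) + 1302 = 0*147 + 1302 = 0 + 1302 = 1302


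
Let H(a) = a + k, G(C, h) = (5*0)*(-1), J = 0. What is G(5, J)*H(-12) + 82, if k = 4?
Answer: 82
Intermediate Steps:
G(C, h) = 0 (G(C, h) = 0*(-1) = 0)
H(a) = 4 + a (H(a) = a + 4 = 4 + a)
G(5, J)*H(-12) + 82 = 0*(4 - 12) + 82 = 0*(-8) + 82 = 0 + 82 = 82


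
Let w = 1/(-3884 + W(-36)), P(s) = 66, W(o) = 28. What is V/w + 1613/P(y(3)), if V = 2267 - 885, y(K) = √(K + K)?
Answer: -351711859/66 ≈ -5.3290e+6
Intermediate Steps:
y(K) = √2*√K (y(K) = √(2*K) = √2*√K)
V = 1382
w = -1/3856 (w = 1/(-3884 + 28) = 1/(-3856) = -1/3856 ≈ -0.00025934)
V/w + 1613/P(y(3)) = 1382/(-1/3856) + 1613/66 = 1382*(-3856) + 1613*(1/66) = -5328992 + 1613/66 = -351711859/66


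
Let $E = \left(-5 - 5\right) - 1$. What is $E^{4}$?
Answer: $14641$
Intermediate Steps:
$E = -11$ ($E = -10 - 1 = -11$)
$E^{4} = \left(-11\right)^{4} = 14641$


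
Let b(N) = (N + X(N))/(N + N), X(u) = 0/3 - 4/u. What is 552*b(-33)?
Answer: 99820/363 ≈ 274.99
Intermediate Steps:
X(u) = -4/u (X(u) = 0*(⅓) - 4/u = 0 - 4/u = -4/u)
b(N) = (N - 4/N)/(2*N) (b(N) = (N - 4/N)/(N + N) = (N - 4/N)/((2*N)) = (N - 4/N)*(1/(2*N)) = (N - 4/N)/(2*N))
552*b(-33) = 552*(½ - 2/(-33)²) = 552*(½ - 2*1/1089) = 552*(½ - 2/1089) = 552*(1085/2178) = 99820/363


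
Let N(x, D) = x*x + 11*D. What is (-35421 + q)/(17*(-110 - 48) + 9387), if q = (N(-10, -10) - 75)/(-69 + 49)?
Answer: -141667/26804 ≈ -5.2853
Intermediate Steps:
N(x, D) = x² + 11*D
q = 17/4 (q = (((-10)² + 11*(-10)) - 75)/(-69 + 49) = ((100 - 110) - 75)/(-20) = (-10 - 75)*(-1/20) = -85*(-1/20) = 17/4 ≈ 4.2500)
(-35421 + q)/(17*(-110 - 48) + 9387) = (-35421 + 17/4)/(17*(-110 - 48) + 9387) = -141667/(4*(17*(-158) + 9387)) = -141667/(4*(-2686 + 9387)) = -141667/4/6701 = -141667/4*1/6701 = -141667/26804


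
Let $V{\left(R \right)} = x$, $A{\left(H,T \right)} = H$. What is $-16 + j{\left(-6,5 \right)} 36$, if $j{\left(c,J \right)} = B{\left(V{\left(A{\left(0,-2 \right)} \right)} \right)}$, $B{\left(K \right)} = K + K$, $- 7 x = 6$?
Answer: $- \frac{544}{7} \approx -77.714$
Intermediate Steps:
$x = - \frac{6}{7}$ ($x = \left(- \frac{1}{7}\right) 6 = - \frac{6}{7} \approx -0.85714$)
$V{\left(R \right)} = - \frac{6}{7}$
$B{\left(K \right)} = 2 K$
$j{\left(c,J \right)} = - \frac{12}{7}$ ($j{\left(c,J \right)} = 2 \left(- \frac{6}{7}\right) = - \frac{12}{7}$)
$-16 + j{\left(-6,5 \right)} 36 = -16 - \frac{432}{7} = - \frac{544}{7}$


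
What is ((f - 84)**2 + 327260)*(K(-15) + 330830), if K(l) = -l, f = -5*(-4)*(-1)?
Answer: 111850754220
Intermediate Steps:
f = -20 (f = 20*(-1) = -20)
((f - 84)**2 + 327260)*(K(-15) + 330830) = ((-20 - 84)**2 + 327260)*(-1*(-15) + 330830) = ((-104)**2 + 327260)*(15 + 330830) = (10816 + 327260)*330845 = 338076*330845 = 111850754220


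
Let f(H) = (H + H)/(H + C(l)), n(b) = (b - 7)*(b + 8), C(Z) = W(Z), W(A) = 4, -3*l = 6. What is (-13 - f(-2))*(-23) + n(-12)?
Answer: 329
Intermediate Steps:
l = -2 (l = -⅓*6 = -2)
C(Z) = 4
n(b) = (-7 + b)*(8 + b)
f(H) = 2*H/(4 + H) (f(H) = (H + H)/(H + 4) = (2*H)/(4 + H) = 2*H/(4 + H))
(-13 - f(-2))*(-23) + n(-12) = (-13 - 2*(-2)/(4 - 2))*(-23) + (-56 - 12 + (-12)²) = (-13 - 2*(-2)/2)*(-23) + (-56 - 12 + 144) = (-13 - 2*(-2)/2)*(-23) + 76 = (-13 - 1*(-2))*(-23) + 76 = (-13 + 2)*(-23) + 76 = -11*(-23) + 76 = 253 + 76 = 329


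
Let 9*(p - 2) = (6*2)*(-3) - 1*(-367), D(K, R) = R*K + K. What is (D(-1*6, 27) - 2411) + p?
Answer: -22862/9 ≈ -2540.2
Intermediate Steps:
D(K, R) = K + K*R (D(K, R) = K*R + K = K + K*R)
p = 349/9 (p = 2 + ((6*2)*(-3) - 1*(-367))/9 = 2 + (12*(-3) + 367)/9 = 2 + (-36 + 367)/9 = 2 + (⅑)*331 = 2 + 331/9 = 349/9 ≈ 38.778)
(D(-1*6, 27) - 2411) + p = ((-1*6)*(1 + 27) - 2411) + 349/9 = (-6*28 - 2411) + 349/9 = (-168 - 2411) + 349/9 = -2579 + 349/9 = -22862/9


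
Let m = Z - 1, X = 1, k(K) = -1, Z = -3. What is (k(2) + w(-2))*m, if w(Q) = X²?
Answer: 0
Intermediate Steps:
w(Q) = 1 (w(Q) = 1² = 1)
m = -4 (m = -3 - 1 = -4)
(k(2) + w(-2))*m = (-1 + 1)*(-4) = 0*(-4) = 0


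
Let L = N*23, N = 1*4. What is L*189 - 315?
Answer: 17073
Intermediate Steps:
N = 4
L = 92 (L = 4*23 = 92)
L*189 - 315 = 92*189 - 315 = 17388 - 315 = 17073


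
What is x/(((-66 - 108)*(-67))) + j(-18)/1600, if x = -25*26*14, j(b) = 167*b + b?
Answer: -1556681/582900 ≈ -2.6706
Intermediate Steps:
j(b) = 168*b
x = -9100 (x = -650*14 = -9100)
x/(((-66 - 108)*(-67))) + j(-18)/1600 = -9100*(-1/(67*(-66 - 108))) + (168*(-18))/1600 = -9100/((-174*(-67))) - 3024*1/1600 = -9100/11658 - 189/100 = -9100*1/11658 - 189/100 = -4550/5829 - 189/100 = -1556681/582900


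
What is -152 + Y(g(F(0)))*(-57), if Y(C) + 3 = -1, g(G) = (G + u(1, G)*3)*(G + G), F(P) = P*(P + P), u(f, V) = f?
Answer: 76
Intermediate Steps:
F(P) = 2*P² (F(P) = P*(2*P) = 2*P²)
g(G) = 2*G*(3 + G) (g(G) = (G + 1*3)*(G + G) = (G + 3)*(2*G) = (3 + G)*(2*G) = 2*G*(3 + G))
Y(C) = -4 (Y(C) = -3 - 1 = -4)
-152 + Y(g(F(0)))*(-57) = -152 - 4*(-57) = -152 + 228 = 76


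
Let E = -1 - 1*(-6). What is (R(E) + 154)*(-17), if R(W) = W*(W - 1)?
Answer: -2958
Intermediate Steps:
E = 5 (E = -1 + 6 = 5)
R(W) = W*(-1 + W)
(R(E) + 154)*(-17) = (5*(-1 + 5) + 154)*(-17) = (5*4 + 154)*(-17) = (20 + 154)*(-17) = 174*(-17) = -2958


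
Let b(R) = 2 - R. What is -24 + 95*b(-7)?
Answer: 831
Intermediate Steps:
-24 + 95*b(-7) = -24 + 95*(2 - 1*(-7)) = -24 + 95*(2 + 7) = -24 + 95*9 = -24 + 855 = 831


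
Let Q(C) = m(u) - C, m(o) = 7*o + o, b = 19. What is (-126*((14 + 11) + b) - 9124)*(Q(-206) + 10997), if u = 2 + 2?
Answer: -164794980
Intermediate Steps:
u = 4
m(o) = 8*o
Q(C) = 32 - C (Q(C) = 8*4 - C = 32 - C)
(-126*((14 + 11) + b) - 9124)*(Q(-206) + 10997) = (-126*((14 + 11) + 19) - 9124)*((32 - 1*(-206)) + 10997) = (-126*(25 + 19) - 9124)*((32 + 206) + 10997) = (-126*44 - 9124)*(238 + 10997) = (-5544 - 9124)*11235 = -14668*11235 = -164794980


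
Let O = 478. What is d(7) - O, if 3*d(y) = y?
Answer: -1427/3 ≈ -475.67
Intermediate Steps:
d(y) = y/3
d(7) - O = (⅓)*7 - 1*478 = 7/3 - 478 = -1427/3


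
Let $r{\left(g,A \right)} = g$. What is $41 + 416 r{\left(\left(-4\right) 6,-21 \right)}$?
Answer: $-9943$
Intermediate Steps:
$41 + 416 r{\left(\left(-4\right) 6,-21 \right)} = 41 + 416 \left(\left(-4\right) 6\right) = 41 + 416 \left(-24\right) = 41 - 9984 = -9943$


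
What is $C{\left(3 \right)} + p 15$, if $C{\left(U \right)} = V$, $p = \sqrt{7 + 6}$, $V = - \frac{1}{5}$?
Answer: $- \frac{1}{5} + 15 \sqrt{13} \approx 53.883$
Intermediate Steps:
$V = - \frac{1}{5}$ ($V = \left(-1\right) \frac{1}{5} = - \frac{1}{5} \approx -0.2$)
$p = \sqrt{13} \approx 3.6056$
$C{\left(U \right)} = - \frac{1}{5}$
$C{\left(3 \right)} + p 15 = - \frac{1}{5} + \sqrt{13} \cdot 15 = - \frac{1}{5} + 15 \sqrt{13}$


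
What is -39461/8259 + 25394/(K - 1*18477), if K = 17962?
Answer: -230051461/4253385 ≈ -54.087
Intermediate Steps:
-39461/8259 + 25394/(K - 1*18477) = -39461/8259 + 25394/(17962 - 1*18477) = -39461*1/8259 + 25394/(17962 - 18477) = -39461/8259 + 25394/(-515) = -39461/8259 + 25394*(-1/515) = -39461/8259 - 25394/515 = -230051461/4253385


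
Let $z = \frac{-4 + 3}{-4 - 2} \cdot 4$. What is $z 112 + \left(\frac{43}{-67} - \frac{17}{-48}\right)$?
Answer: $\frac{239203}{3216} \approx 74.379$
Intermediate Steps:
$z = \frac{2}{3}$ ($z = - \frac{1}{-6} \cdot 4 = \left(-1\right) \left(- \frac{1}{6}\right) 4 = \frac{1}{6} \cdot 4 = \frac{2}{3} \approx 0.66667$)
$z 112 + \left(\frac{43}{-67} - \frac{17}{-48}\right) = \frac{2}{3} \cdot 112 + \left(\frac{43}{-67} - \frac{17}{-48}\right) = \frac{224}{3} + \left(43 \left(- \frac{1}{67}\right) - - \frac{17}{48}\right) = \frac{224}{3} + \left(- \frac{43}{67} + \frac{17}{48}\right) = \frac{224}{3} - \frac{925}{3216} = \frac{239203}{3216}$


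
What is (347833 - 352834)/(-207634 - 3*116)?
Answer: 5001/207982 ≈ 0.024045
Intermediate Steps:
(347833 - 352834)/(-207634 - 3*116) = -5001/(-207634 - 348) = -5001/(-207982) = -5001*(-1/207982) = 5001/207982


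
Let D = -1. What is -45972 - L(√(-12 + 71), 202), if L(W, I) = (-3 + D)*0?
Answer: -45972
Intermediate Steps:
L(W, I) = 0 (L(W, I) = (-3 - 1)*0 = -4*0 = 0)
-45972 - L(√(-12 + 71), 202) = -45972 - 1*0 = -45972 + 0 = -45972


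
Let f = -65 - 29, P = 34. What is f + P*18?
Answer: 518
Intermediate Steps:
f = -94
f + P*18 = -94 + 34*18 = -94 + 612 = 518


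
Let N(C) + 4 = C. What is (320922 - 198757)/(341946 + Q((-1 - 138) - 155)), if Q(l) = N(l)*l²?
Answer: -122165/25415982 ≈ -0.0048066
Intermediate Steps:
N(C) = -4 + C
Q(l) = l²*(-4 + l) (Q(l) = (-4 + l)*l² = l²*(-4 + l))
(320922 - 198757)/(341946 + Q((-1 - 138) - 155)) = (320922 - 198757)/(341946 + ((-1 - 138) - 155)²*(-4 + ((-1 - 138) - 155))) = 122165/(341946 + (-139 - 155)²*(-4 + (-139 - 155))) = 122165/(341946 + (-294)²*(-4 - 294)) = 122165/(341946 + 86436*(-298)) = 122165/(341946 - 25757928) = 122165/(-25415982) = 122165*(-1/25415982) = -122165/25415982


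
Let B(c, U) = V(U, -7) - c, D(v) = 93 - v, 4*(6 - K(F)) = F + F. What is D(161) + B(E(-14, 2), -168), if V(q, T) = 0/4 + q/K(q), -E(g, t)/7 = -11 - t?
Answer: -2413/15 ≈ -160.87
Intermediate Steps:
K(F) = 6 - F/2 (K(F) = 6 - (F + F)/4 = 6 - F/2)
E(g, t) = 77 + 7*t (E(g, t) = -7*(-11 - t) = 77 + 7*t)
V(q, T) = q/(6 - q/2) (V(q, T) = 0/4 + q/(6 - q/2) = 0*(1/4) + q/(6 - q/2) = 0 + q/(6 - q/2) = q/(6 - q/2))
B(c, U) = -c - 2*U/(-12 + U) (B(c, U) = -2*U/(-12 + U) - c = -c - 2*U/(-12 + U))
D(161) + B(E(-14, 2), -168) = (93 - 1*161) + (-2*(-168) - (77 + 7*2)*(-12 - 168))/(-12 - 168) = (93 - 161) + (336 - 1*(77 + 14)*(-180))/(-180) = -68 - (336 - 1*91*(-180))/180 = -68 - (336 + 16380)/180 = -68 - 1/180*16716 = -68 - 1393/15 = -2413/15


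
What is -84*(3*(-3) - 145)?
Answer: 12936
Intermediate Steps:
-84*(3*(-3) - 145) = -84*(-9 - 145) = -84*(-154) = 12936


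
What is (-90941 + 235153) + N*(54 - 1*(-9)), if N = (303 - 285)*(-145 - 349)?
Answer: -415984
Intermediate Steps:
N = -8892 (N = 18*(-494) = -8892)
(-90941 + 235153) + N*(54 - 1*(-9)) = (-90941 + 235153) - 8892*(54 - 1*(-9)) = 144212 - 8892*(54 + 9) = 144212 - 8892*63 = 144212 - 560196 = -415984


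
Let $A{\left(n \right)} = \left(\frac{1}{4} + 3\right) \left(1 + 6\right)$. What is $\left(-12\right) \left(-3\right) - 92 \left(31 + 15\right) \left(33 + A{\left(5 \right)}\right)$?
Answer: $-235898$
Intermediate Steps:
$A{\left(n \right)} = \frac{91}{4}$ ($A{\left(n \right)} = \left(\frac{1}{4} + 3\right) 7 = \frac{13}{4} \cdot 7 = \frac{91}{4}$)
$\left(-12\right) \left(-3\right) - 92 \left(31 + 15\right) \left(33 + A{\left(5 \right)}\right) = \left(-12\right) \left(-3\right) - 92 \left(31 + 15\right) \left(33 + \frac{91}{4}\right) = 36 - 92 \cdot 46 \cdot \frac{223}{4} = 36 - 235934 = -235898$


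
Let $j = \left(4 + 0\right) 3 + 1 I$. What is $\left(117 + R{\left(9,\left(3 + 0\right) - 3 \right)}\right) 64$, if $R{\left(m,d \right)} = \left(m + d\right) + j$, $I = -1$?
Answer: $8768$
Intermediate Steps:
$j = 11$ ($j = \left(4 + 0\right) 3 + 1 \left(-1\right) = 4 \cdot 3 - 1 = 12 - 1 = 11$)
$R{\left(m,d \right)} = 11 + d + m$ ($R{\left(m,d \right)} = \left(m + d\right) + 11 = \left(d + m\right) + 11 = 11 + d + m$)
$\left(117 + R{\left(9,\left(3 + 0\right) - 3 \right)}\right) 64 = \left(117 + \left(11 + \left(\left(3 + 0\right) - 3\right) + 9\right)\right) 64 = \left(117 + \left(11 + \left(3 - 3\right) + 9\right)\right) 64 = \left(117 + \left(11 + 0 + 9\right)\right) 64 = \left(117 + 20\right) 64 = 137 \cdot 64 = 8768$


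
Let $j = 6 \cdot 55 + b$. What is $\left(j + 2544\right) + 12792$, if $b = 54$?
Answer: $15720$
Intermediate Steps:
$j = 384$ ($j = 6 \cdot 55 + 54 = 330 + 54 = 384$)
$\left(j + 2544\right) + 12792 = \left(384 + 2544\right) + 12792 = 2928 + 12792 = 15720$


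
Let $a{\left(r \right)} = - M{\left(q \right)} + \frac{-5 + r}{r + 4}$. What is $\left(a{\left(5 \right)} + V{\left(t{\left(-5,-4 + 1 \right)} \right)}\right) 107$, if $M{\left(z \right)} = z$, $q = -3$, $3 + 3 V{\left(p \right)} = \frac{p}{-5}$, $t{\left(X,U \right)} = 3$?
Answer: $\frac{963}{5} \approx 192.6$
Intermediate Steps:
$V{\left(p \right)} = -1 - \frac{p}{15}$ ($V{\left(p \right)} = -1 + \frac{p \frac{1}{-5}}{3} = -1 + \frac{p \left(- \frac{1}{5}\right)}{3} = -1 + \frac{\left(- \frac{1}{5}\right) p}{3} = -1 - \frac{p}{15}$)
$a{\left(r \right)} = 3 + \frac{-5 + r}{4 + r}$ ($a{\left(r \right)} = \left(-1\right) \left(-3\right) + \frac{-5 + r}{r + 4} = 3 + \frac{-5 + r}{4 + r}$)
$\left(a{\left(5 \right)} + V{\left(t{\left(-5,-4 + 1 \right)} \right)}\right) 107 = \left(\frac{7 + 4 \cdot 5}{4 + 5} - \frac{6}{5}\right) 107 = \left(\frac{7 + 20}{9} - \frac{6}{5}\right) 107 = \left(\frac{1}{9} \cdot 27 - \frac{6}{5}\right) 107 = \left(3 - \frac{6}{5}\right) 107 = \frac{9}{5} \cdot 107 = \frac{963}{5}$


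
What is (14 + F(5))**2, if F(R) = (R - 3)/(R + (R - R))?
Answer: 5184/25 ≈ 207.36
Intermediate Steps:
F(R) = (-3 + R)/R (F(R) = (-3 + R)/(R + 0) = (-3 + R)/R)
(14 + F(5))**2 = (14 + (-3 + 5)/5)**2 = (14 + (1/5)*2)**2 = (14 + 2/5)**2 = (72/5)**2 = 5184/25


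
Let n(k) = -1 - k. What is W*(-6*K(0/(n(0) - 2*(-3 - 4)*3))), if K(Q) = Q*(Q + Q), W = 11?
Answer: 0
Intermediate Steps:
K(Q) = 2*Q² (K(Q) = Q*(2*Q) = 2*Q²)
W*(-6*K(0/(n(0) - 2*(-3 - 4)*3))) = 11*(-12*(0/((-1 - 1*0) - 2*(-3 - 4)*3))²) = 11*(-12*(0/((-1 + 0) - 2*(-7)*3))²) = 11*(-12*(0/(-1 + 14*3))²) = 11*(-12*(0/(-1 + 42))²) = 11*(-12*(0/41)²) = 11*(-12*(0*(1/41))²) = 11*(-12*0²) = 11*(-12*0) = 11*(-6*0) = 11*0 = 0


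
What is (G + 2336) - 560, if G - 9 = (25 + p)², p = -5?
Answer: 2185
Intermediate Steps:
G = 409 (G = 9 + (25 - 5)² = 9 + 20² = 9 + 400 = 409)
(G + 2336) - 560 = (409 + 2336) - 560 = 2745 - 560 = 2185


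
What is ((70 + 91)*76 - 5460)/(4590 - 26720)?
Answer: -3388/11065 ≈ -0.30619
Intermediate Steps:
((70 + 91)*76 - 5460)/(4590 - 26720) = (161*76 - 5460)/(-22130) = (12236 - 5460)*(-1/22130) = 6776*(-1/22130) = -3388/11065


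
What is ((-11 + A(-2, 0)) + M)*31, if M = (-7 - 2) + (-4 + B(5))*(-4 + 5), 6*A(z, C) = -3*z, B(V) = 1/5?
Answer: -3534/5 ≈ -706.80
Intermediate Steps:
B(V) = 1/5
A(z, C) = -z/2 (A(z, C) = (-3*z)/6 = -z/2)
M = -64/5 (M = (-7 - 2) + (-4 + 1/5)*(-4 + 5) = -9 - 19/5*1 = -9 - 19/5 = -64/5 ≈ -12.800)
((-11 + A(-2, 0)) + M)*31 = ((-11 - 1/2*(-2)) - 64/5)*31 = ((-11 + 1) - 64/5)*31 = (-10 - 64/5)*31 = -114/5*31 = -3534/5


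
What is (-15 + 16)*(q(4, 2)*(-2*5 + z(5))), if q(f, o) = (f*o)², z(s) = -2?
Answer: -768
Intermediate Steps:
q(f, o) = f²*o²
(-15 + 16)*(q(4, 2)*(-2*5 + z(5))) = (-15 + 16)*((4²*2²)*(-2*5 - 2)) = 1*((16*4)*(-10 - 2)) = 1*(64*(-12)) = 1*(-768) = -768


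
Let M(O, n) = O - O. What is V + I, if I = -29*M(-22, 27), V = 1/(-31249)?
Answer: -1/31249 ≈ -3.2001e-5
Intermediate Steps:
M(O, n) = 0
V = -1/31249 ≈ -3.2001e-5
I = 0 (I = -29*0 = 0)
V + I = -1/31249 + 0 = -1/31249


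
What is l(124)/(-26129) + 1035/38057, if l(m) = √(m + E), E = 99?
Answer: 1035/38057 - √223/26129 ≈ 0.026625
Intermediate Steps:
l(m) = √(99 + m) (l(m) = √(m + 99) = √(99 + m))
l(124)/(-26129) + 1035/38057 = √(99 + 124)/(-26129) + 1035/38057 = √223*(-1/26129) + 1035*(1/38057) = -√223/26129 + 1035/38057 = 1035/38057 - √223/26129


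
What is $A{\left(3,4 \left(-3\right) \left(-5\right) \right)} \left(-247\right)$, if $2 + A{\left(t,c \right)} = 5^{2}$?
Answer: $-5681$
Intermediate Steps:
$A{\left(t,c \right)} = 23$ ($A{\left(t,c \right)} = -2 + 5^{2} = -2 + 25 = 23$)
$A{\left(3,4 \left(-3\right) \left(-5\right) \right)} \left(-247\right) = 23 \left(-247\right) = -5681$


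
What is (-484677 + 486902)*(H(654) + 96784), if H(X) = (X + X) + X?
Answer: 219709850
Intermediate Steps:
H(X) = 3*X (H(X) = 2*X + X = 3*X)
(-484677 + 486902)*(H(654) + 96784) = (-484677 + 486902)*(3*654 + 96784) = 2225*(1962 + 96784) = 2225*98746 = 219709850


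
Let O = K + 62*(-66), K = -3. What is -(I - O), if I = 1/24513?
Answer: -100380736/24513 ≈ -4095.0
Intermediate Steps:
I = 1/24513 ≈ 4.0795e-5
O = -4095 (O = -3 + 62*(-66) = -3 - 4092 = -4095)
-(I - O) = -(1/24513 - 1*(-4095)) = -(1/24513 + 4095) = -1*100380736/24513 = -100380736/24513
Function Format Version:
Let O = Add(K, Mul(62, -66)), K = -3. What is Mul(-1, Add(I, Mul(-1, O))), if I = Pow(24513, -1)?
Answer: Rational(-100380736, 24513) ≈ -4095.0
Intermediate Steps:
I = Rational(1, 24513) ≈ 4.0795e-5
O = -4095 (O = Add(-3, Mul(62, -66)) = Add(-3, -4092) = -4095)
Mul(-1, Add(I, Mul(-1, O))) = Mul(-1, Add(Rational(1, 24513), Mul(-1, -4095))) = Mul(-1, Add(Rational(1, 24513), 4095)) = Mul(-1, Rational(100380736, 24513)) = Rational(-100380736, 24513)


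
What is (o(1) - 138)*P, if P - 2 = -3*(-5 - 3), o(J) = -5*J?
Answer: -3718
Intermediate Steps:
P = 26 (P = 2 - 3*(-5 - 3) = 2 - 3*(-8) = 2 + 24 = 26)
(o(1) - 138)*P = (-5*1 - 138)*26 = (-5 - 138)*26 = -143*26 = -3718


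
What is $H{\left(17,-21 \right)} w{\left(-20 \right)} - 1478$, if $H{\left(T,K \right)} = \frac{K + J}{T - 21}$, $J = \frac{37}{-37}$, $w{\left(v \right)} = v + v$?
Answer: $-1698$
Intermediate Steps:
$w{\left(v \right)} = 2 v$
$J = -1$ ($J = 37 \left(- \frac{1}{37}\right) = -1$)
$H{\left(T,K \right)} = \frac{-1 + K}{-21 + T}$ ($H{\left(T,K \right)} = \frac{K - 1}{T - 21} = \frac{-1 + K}{-21 + T}$)
$H{\left(17,-21 \right)} w{\left(-20 \right)} - 1478 = \frac{-1 - 21}{-21 + 17} \cdot 2 \left(-20\right) - 1478 = \frac{1}{-4} \left(-22\right) \left(-40\right) - 1478 = \left(- \frac{1}{4}\right) \left(-22\right) \left(-40\right) - 1478 = \frac{11}{2} \left(-40\right) - 1478 = -220 - 1478 = -1698$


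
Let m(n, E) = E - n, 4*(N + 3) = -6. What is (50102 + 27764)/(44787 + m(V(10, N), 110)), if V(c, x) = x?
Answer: 155732/89803 ≈ 1.7342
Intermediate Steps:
N = -9/2 (N = -3 + (¼)*(-6) = -3 - 3/2 = -9/2 ≈ -4.5000)
(50102 + 27764)/(44787 + m(V(10, N), 110)) = (50102 + 27764)/(44787 + (110 - 1*(-9/2))) = 77866/(44787 + (110 + 9/2)) = 77866/(44787 + 229/2) = 77866/(89803/2) = 77866*(2/89803) = 155732/89803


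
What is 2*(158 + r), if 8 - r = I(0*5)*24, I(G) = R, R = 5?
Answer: 92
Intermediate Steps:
I(G) = 5
r = -112 (r = 8 - 5*24 = 8 - 1*120 = 8 - 120 = -112)
2*(158 + r) = 2*(158 - 112) = 2*46 = 92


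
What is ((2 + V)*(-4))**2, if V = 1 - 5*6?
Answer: 11664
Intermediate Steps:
V = -29 (V = 1 - 30 = -29)
((2 + V)*(-4))**2 = ((2 - 29)*(-4))**2 = (-27*(-4))**2 = 108**2 = 11664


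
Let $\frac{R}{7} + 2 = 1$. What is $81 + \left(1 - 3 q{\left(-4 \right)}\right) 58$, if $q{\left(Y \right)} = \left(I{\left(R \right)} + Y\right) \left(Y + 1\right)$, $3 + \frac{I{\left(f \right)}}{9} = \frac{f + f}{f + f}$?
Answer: $-11345$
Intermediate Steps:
$R = -7$ ($R = -14 + 7 \cdot 1 = -14 + 7 = -7$)
$I{\left(f \right)} = -18$ ($I{\left(f \right)} = -27 + 9 \frac{f + f}{f + f} = -27 + 9 \frac{2 f}{2 f} = -27 + 9 \cdot 2 f \frac{1}{2 f} = -27 + 9 \cdot 1 = -27 + 9 = -18$)
$q{\left(Y \right)} = \left(1 + Y\right) \left(-18 + Y\right)$ ($q{\left(Y \right)} = \left(-18 + Y\right) \left(Y + 1\right) = \left(-18 + Y\right) \left(1 + Y\right) = \left(1 + Y\right) \left(-18 + Y\right)$)
$81 + \left(1 - 3 q{\left(-4 \right)}\right) 58 = 81 + \left(1 - 3 \left(-18 + \left(-4\right)^{2} - -68\right)\right) 58 = 81 + \left(1 - 3 \left(-18 + 16 + 68\right)\right) 58 = 81 + \left(1 - 198\right) 58 = 81 - 11426 = -11345$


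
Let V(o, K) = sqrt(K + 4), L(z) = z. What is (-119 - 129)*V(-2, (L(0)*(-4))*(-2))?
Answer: -496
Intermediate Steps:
V(o, K) = sqrt(4 + K)
(-119 - 129)*V(-2, (L(0)*(-4))*(-2)) = (-119 - 129)*sqrt(4 + (0*(-4))*(-2)) = -248*sqrt(4 + 0*(-2)) = -248*sqrt(4 + 0) = -248*sqrt(4) = -248*2 = -496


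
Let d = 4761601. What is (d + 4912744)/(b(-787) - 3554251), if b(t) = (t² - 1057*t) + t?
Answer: -1934869/420762 ≈ -4.5985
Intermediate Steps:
b(t) = t² - 1056*t
(d + 4912744)/(b(-787) - 3554251) = (4761601 + 4912744)/(-787*(-1056 - 787) - 3554251) = 9674345/(-787*(-1843) - 3554251) = 9674345/(1450441 - 3554251) = 9674345/(-2103810) = 9674345*(-1/2103810) = -1934869/420762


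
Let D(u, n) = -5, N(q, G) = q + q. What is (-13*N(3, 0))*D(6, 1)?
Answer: 390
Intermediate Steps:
N(q, G) = 2*q
(-13*N(3, 0))*D(6, 1) = -26*3*(-5) = -13*6*(-5) = -78*(-5) = 390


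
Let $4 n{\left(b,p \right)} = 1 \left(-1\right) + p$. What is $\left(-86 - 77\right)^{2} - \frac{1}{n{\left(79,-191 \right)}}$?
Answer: $\frac{1275313}{48} \approx 26569.0$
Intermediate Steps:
$n{\left(b,p \right)} = - \frac{1}{4} + \frac{p}{4}$ ($n{\left(b,p \right)} = \frac{1 \left(-1\right) + p}{4} = \frac{-1 + p}{4} = - \frac{1}{4} + \frac{p}{4}$)
$\left(-86 - 77\right)^{2} - \frac{1}{n{\left(79,-191 \right)}} = \left(-86 - 77\right)^{2} - \frac{1}{- \frac{1}{4} + \frac{1}{4} \left(-191\right)} = \left(-163\right)^{2} - \frac{1}{- \frac{1}{4} - \frac{191}{4}} = 26569 - \frac{1}{-48} = 26569 - - \frac{1}{48} = 26569 + \frac{1}{48} = \frac{1275313}{48}$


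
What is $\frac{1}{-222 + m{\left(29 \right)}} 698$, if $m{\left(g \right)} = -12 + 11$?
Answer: $- \frac{698}{223} \approx -3.13$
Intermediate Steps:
$m{\left(g \right)} = -1$
$\frac{1}{-222 + m{\left(29 \right)}} 698 = \frac{1}{-222 - 1} \cdot 698 = \frac{1}{-223} \cdot 698 = \left(- \frac{1}{223}\right) 698 = - \frac{698}{223}$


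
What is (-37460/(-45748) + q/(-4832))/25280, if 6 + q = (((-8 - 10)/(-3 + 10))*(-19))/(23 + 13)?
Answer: 126853385/3911777529856 ≈ 3.2429e-5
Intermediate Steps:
q = -65/14 (q = -6 + (((-8 - 10)/(-3 + 10))*(-19))/(23 + 13) = -6 + (-18/7*(-19))/36 = -6 + (-18*⅐*(-19))*(1/36) = -6 - 18/7*(-19)*(1/36) = -6 + (342/7)*(1/36) = -6 + 19/14 = -65/14 ≈ -4.6429)
(-37460/(-45748) + q/(-4832))/25280 = (-37460/(-45748) - 65/14/(-4832))/25280 = (-37460*(-1/45748) - 65/14*(-1/4832))*(1/25280) = (9365/11437 + 65/67648)*(1/25280) = (634266925/773690176)*(1/25280) = 126853385/3911777529856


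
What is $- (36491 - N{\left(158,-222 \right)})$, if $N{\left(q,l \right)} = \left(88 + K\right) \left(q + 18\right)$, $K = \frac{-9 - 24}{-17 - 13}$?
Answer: $- \frac{104047}{5} \approx -20809.0$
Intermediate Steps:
$K = \frac{11}{10}$ ($K = - \frac{33}{-30} = \left(-33\right) \left(- \frac{1}{30}\right) = \frac{11}{10} \approx 1.1$)
$N{\left(q,l \right)} = \frac{8019}{5} + \frac{891 q}{10}$ ($N{\left(q,l \right)} = \left(88 + \frac{11}{10}\right) \left(q + 18\right) = \frac{891 \left(18 + q\right)}{10} = \frac{8019}{5} + \frac{891 q}{10}$)
$- (36491 - N{\left(158,-222 \right)}) = - (36491 - \left(\frac{8019}{5} + \frac{891}{10} \cdot 158\right)) = - (36491 - \left(\frac{8019}{5} + \frac{70389}{5}\right)) = - (36491 - \frac{78408}{5}) = \left(-1\right) \frac{104047}{5} = - \frac{104047}{5}$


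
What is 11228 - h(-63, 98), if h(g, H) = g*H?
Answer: 17402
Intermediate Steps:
h(g, H) = H*g
11228 - h(-63, 98) = 11228 - 98*(-63) = 11228 - 1*(-6174) = 11228 + 6174 = 17402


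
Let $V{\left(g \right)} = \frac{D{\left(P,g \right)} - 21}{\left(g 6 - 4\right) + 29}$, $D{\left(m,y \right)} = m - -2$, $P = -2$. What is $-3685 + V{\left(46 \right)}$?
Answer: $- \frac{158458}{43} \approx -3685.1$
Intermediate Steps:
$D{\left(m,y \right)} = 2 + m$ ($D{\left(m,y \right)} = m + 2 = 2 + m$)
$V{\left(g \right)} = - \frac{21}{25 + 6 g}$ ($V{\left(g \right)} = \frac{\left(2 - 2\right) - 21}{\left(g 6 - 4\right) + 29} = \frac{0 - 21}{\left(6 g - 4\right) + 29} = - \frac{21}{\left(-4 + 6 g\right) + 29} = - \frac{21}{25 + 6 g}$)
$-3685 + V{\left(46 \right)} = -3685 - \frac{21}{25 + 6 \cdot 46} = -3685 - \frac{21}{25 + 276} = -3685 - \frac{21}{301} = -3685 - \frac{3}{43} = - \frac{158458}{43}$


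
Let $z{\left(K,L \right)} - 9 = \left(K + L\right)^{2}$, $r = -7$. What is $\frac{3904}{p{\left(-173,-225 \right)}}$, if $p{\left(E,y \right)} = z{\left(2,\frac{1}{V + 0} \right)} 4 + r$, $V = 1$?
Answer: $\frac{3904}{65} \approx 60.062$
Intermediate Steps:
$z{\left(K,L \right)} = 9 + \left(K + L\right)^{2}$
$p{\left(E,y \right)} = 65$ ($p{\left(E,y \right)} = \left(9 + \left(2 + \frac{1}{1 + 0}\right)^{2}\right) 4 - 7 = \left(9 + \left(2 + 1^{-1}\right)^{2}\right) 4 - 7 = \left(9 + \left(2 + 1\right)^{2}\right) 4 - 7 = \left(9 + 3^{2}\right) 4 - 7 = \left(9 + 9\right) 4 - 7 = 18 \cdot 4 - 7 = 72 - 7 = 65$)
$\frac{3904}{p{\left(-173,-225 \right)}} = \frac{3904}{65}$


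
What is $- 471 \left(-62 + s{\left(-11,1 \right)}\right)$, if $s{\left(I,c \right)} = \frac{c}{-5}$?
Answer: $\frac{146481}{5} \approx 29296.0$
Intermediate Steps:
$s{\left(I,c \right)} = - \frac{c}{5}$ ($s{\left(I,c \right)} = c \left(- \frac{1}{5}\right) = - \frac{c}{5}$)
$- 471 \left(-62 + s{\left(-11,1 \right)}\right) = - 471 \left(-62 - \frac{1}{5}\right) = \left(-471\right) \left(- \frac{311}{5}\right) = \frac{146481}{5}$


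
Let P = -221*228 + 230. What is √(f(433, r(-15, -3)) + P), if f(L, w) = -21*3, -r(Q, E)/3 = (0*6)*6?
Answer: I*√50221 ≈ 224.1*I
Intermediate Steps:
r(Q, E) = 0 (r(Q, E) = -3*0*6*6 = -0*6 = -3*0 = 0)
f(L, w) = -63
P = -50158 (P = -50388 + 230 = -50158)
√(f(433, r(-15, -3)) + P) = √(-63 - 50158) = √(-50221) = I*√50221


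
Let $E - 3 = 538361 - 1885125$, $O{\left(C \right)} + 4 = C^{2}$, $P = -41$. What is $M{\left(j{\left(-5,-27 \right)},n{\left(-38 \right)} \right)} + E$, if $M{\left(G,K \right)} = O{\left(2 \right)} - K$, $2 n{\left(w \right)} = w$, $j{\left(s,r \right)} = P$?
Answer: $-1346742$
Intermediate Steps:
$j{\left(s,r \right)} = -41$
$n{\left(w \right)} = \frac{w}{2}$
$O{\left(C \right)} = -4 + C^{2}$
$M{\left(G,K \right)} = - K$ ($M{\left(G,K \right)} = \left(-4 + 2^{2}\right) - K = \left(-4 + 4\right) - K = 0 - K = - K$)
$E = -1346761$ ($E = 3 + \left(538361 - 1885125\right) = 3 - 1346764 = -1346761$)
$M{\left(j{\left(-5,-27 \right)},n{\left(-38 \right)} \right)} + E = - \frac{-38}{2} - 1346761 = \left(-1\right) \left(-19\right) - 1346761 = 19 - 1346761 = -1346742$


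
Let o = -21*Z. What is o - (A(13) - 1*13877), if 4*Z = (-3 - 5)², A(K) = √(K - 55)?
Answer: 13541 - I*√42 ≈ 13541.0 - 6.4807*I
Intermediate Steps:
A(K) = √(-55 + K)
Z = 16 (Z = (-3 - 5)²/4 = (¼)*(-8)² = (¼)*64 = 16)
o = -336 (o = -21*16 = -336)
o - (A(13) - 1*13877) = -336 - (√(-55 + 13) - 1*13877) = -336 - (√(-42) - 13877) = -336 - (I*√42 - 13877) = -336 - (-13877 + I*√42) = -336 + (13877 - I*√42) = 13541 - I*√42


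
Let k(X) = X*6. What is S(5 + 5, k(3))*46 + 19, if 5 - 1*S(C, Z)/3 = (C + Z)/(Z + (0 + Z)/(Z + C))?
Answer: 43651/87 ≈ 501.74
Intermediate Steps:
k(X) = 6*X
S(C, Z) = 15 - 3*(C + Z)/(Z + Z/(C + Z)) (S(C, Z) = 15 - 3*(C + Z)/(Z + (0 + Z)/(Z + C)) = 15 - 3*(C + Z)/(Z + Z/(C + Z)))
S(5 + 5, k(3))*46 + 19 = (3*(-(5 + 5)**2 + 4*(6*3)**2 + 5*(6*3) + 3*(5 + 5)*(6*3))/(((6*3))*(1 + (5 + 5) + 6*3)))*46 + 19 = (3*(-1*10**2 + 4*18**2 + 5*18 + 3*10*18)/(18*(1 + 10 + 18)))*46 + 19 = (3*(1/18)*(-1*100 + 4*324 + 90 + 540)/29)*46 + 19 = (3*(1/18)*(1/29)*(-100 + 1296 + 90 + 540))*46 + 19 = (3*(1/18)*(1/29)*1826)*46 + 19 = (913/87)*46 + 19 = 41998/87 + 19 = 43651/87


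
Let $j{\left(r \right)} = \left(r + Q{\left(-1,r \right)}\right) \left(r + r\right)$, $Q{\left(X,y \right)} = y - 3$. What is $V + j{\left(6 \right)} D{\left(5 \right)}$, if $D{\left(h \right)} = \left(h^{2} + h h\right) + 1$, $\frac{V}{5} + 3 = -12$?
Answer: $5433$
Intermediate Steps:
$V = -75$ ($V = -15 + 5 \left(-12\right) = -15 - 60 = -75$)
$D{\left(h \right)} = 1 + 2 h^{2}$ ($D{\left(h \right)} = \left(h^{2} + h^{2}\right) + 1 = 2 h^{2} + 1 = 1 + 2 h^{2}$)
$Q{\left(X,y \right)} = -3 + y$
$j{\left(r \right)} = 2 r \left(-3 + 2 r\right)$ ($j{\left(r \right)} = \left(r + \left(-3 + r\right)\right) \left(r + r\right) = \left(-3 + 2 r\right) 2 r = 2 r \left(-3 + 2 r\right)$)
$V + j{\left(6 \right)} D{\left(5 \right)} = -75 + 2 \cdot 6 \left(-3 + 2 \cdot 6\right) \left(1 + 2 \cdot 5^{2}\right) = -75 + 2 \cdot 6 \left(-3 + 12\right) \left(1 + 2 \cdot 25\right) = -75 + 2 \cdot 6 \cdot 9 \left(1 + 50\right) = -75 + 108 \cdot 51 = -75 + 5508 = 5433$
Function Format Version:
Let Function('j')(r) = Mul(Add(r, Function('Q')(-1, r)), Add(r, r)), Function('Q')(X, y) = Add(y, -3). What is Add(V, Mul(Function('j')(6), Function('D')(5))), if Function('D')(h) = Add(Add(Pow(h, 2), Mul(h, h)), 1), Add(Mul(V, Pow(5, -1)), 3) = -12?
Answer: 5433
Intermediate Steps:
V = -75 (V = Add(-15, Mul(5, -12)) = Add(-15, -60) = -75)
Function('D')(h) = Add(1, Mul(2, Pow(h, 2))) (Function('D')(h) = Add(Add(Pow(h, 2), Pow(h, 2)), 1) = Add(Mul(2, Pow(h, 2)), 1) = Add(1, Mul(2, Pow(h, 2))))
Function('Q')(X, y) = Add(-3, y)
Function('j')(r) = Mul(2, r, Add(-3, Mul(2, r))) (Function('j')(r) = Mul(Add(r, Add(-3, r)), Add(r, r)) = Mul(Add(-3, Mul(2, r)), Mul(2, r)) = Mul(2, r, Add(-3, Mul(2, r))))
Add(V, Mul(Function('j')(6), Function('D')(5))) = Add(-75, Mul(Mul(2, 6, Add(-3, Mul(2, 6))), Add(1, Mul(2, Pow(5, 2))))) = Add(-75, Mul(Mul(2, 6, Add(-3, 12)), Add(1, Mul(2, 25)))) = Add(-75, Mul(Mul(2, 6, 9), Add(1, 50))) = Add(-75, Mul(108, 51)) = Add(-75, 5508) = 5433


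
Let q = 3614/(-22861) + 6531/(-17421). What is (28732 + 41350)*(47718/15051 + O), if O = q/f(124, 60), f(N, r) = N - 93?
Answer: 4562623870484506374/20646804451829 ≈ 2.2098e+5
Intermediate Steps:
q = -70754895/132753827 (q = 3614*(-1/22861) + 6531*(-1/17421) = -3614/22861 - 2177/5807 = -70754895/132753827 ≈ -0.53298)
f(N, r) = -93 + N
O = -70754895/4115368637 (O = -70754895/(132753827*(-93 + 124)) = -70754895/132753827/31 = -70754895/132753827*1/31 = -70754895/4115368637 ≈ -0.017193)
(28732 + 41350)*(47718/15051 + O) = (28732 + 41350)*(47718/15051 - 70754895/4115368637) = 70082*(47718*(1/15051) - 70754895/4115368637) = 70082*(15906/5017 - 70754895/4115368637) = 70082*(65104076231907/20646804451829) = 4562623870484506374/20646804451829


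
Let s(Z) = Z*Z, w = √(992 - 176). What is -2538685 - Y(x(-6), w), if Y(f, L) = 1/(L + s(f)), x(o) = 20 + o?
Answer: -23863639049/9400 + √51/9400 ≈ -2.5387e+6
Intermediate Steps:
w = 4*√51 (w = √816 = 4*√51 ≈ 28.566)
s(Z) = Z²
Y(f, L) = 1/(L + f²)
-2538685 - Y(x(-6), w) = -2538685 - 1/(4*√51 + (20 - 6)²) = -2538685 - 1/(4*√51 + 14²) = -2538685 - 1/(4*√51 + 196) = -2538685 - 1/(196 + 4*√51)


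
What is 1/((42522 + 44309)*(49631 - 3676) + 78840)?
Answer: 1/3990397445 ≈ 2.5060e-10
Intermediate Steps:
1/((42522 + 44309)*(49631 - 3676) + 78840) = 1/(86831*45955 + 78840) = 1/(3990318605 + 78840) = 1/3990397445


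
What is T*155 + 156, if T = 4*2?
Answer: 1396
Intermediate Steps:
T = 8
T*155 + 156 = 8*155 + 156 = 1240 + 156 = 1396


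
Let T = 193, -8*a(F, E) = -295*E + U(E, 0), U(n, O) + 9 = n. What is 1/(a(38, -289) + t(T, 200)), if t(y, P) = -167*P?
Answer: -8/352157 ≈ -2.2717e-5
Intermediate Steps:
U(n, O) = -9 + n
a(F, E) = 9/8 + 147*E/4 (a(F, E) = -(-295*E + (-9 + E))/8 = -(-9 - 294*E)/8 = 9/8 + 147*E/4)
1/(a(38, -289) + t(T, 200)) = 1/((9/8 + (147/4)*(-289)) - 167*200) = 1/((9/8 - 42483/4) - 33400) = 1/(-84957/8 - 33400) = 1/(-352157/8) = -8/352157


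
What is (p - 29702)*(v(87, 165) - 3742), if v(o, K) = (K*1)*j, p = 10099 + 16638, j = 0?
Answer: 11095030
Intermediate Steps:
p = 26737
v(o, K) = 0 (v(o, K) = (K*1)*0 = K*0 = 0)
(p - 29702)*(v(87, 165) - 3742) = (26737 - 29702)*(0 - 3742) = -2965*(-3742) = 11095030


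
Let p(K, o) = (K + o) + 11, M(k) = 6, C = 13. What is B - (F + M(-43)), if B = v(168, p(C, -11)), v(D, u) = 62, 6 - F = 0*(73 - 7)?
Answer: 50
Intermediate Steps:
F = 6 (F = 6 - 0*(73 - 7) = 6 - 0*66 = 6 - 1*0 = 6 + 0 = 6)
p(K, o) = 11 + K + o
B = 62
B - (F + M(-43)) = 62 - (6 + 6) = 62 - 1*12 = 62 - 12 = 50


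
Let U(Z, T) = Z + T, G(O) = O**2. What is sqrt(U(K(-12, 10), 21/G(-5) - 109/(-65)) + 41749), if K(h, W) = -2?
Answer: sqrt(176391709)/65 ≈ 204.33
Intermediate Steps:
U(Z, T) = T + Z
sqrt(U(K(-12, 10), 21/G(-5) - 109/(-65)) + 41749) = sqrt(((21/((-5)**2) - 109/(-65)) - 2) + 41749) = sqrt(((21/25 - 109*(-1/65)) - 2) + 41749) = sqrt(((21*(1/25) + 109/65) - 2) + 41749) = sqrt(((21/25 + 109/65) - 2) + 41749) = sqrt((818/325 - 2) + 41749) = sqrt(168/325 + 41749) = sqrt(13568593/325) = sqrt(176391709)/65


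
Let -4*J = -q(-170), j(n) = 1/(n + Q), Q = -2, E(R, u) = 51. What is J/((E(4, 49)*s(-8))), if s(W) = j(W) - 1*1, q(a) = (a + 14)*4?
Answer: 520/187 ≈ 2.7808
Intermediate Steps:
q(a) = 56 + 4*a (q(a) = (14 + a)*4 = 56 + 4*a)
j(n) = 1/(-2 + n) (j(n) = 1/(n - 2) = 1/(-2 + n))
s(W) = -1 + 1/(-2 + W) (s(W) = 1/(-2 + W) - 1*1 = 1/(-2 + W) - 1 = -1 + 1/(-2 + W))
J = -156 (J = -(-1)*(56 + 4*(-170))/4 = -(-1)*(56 - 680)/4 = -(-1)*(-624)/4 = -¼*624 = -156)
J/((E(4, 49)*s(-8))) = -156*(-2 - 8)/(51*(3 - 1*(-8))) = -156*(-10/(51*(3 + 8))) = -156/(51*(-⅒*11)) = -156/(51*(-11/10)) = -156/(-561/10) = -156*(-10/561) = 520/187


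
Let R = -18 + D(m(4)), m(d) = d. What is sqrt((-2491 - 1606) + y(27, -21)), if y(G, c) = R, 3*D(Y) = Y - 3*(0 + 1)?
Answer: 2*I*sqrt(9258)/3 ≈ 64.146*I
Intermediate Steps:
D(Y) = -1 + Y/3 (D(Y) = (Y - 3*(0 + 1))/3 = (Y - 3)/3 = (-3 + Y)/3 = -1 + Y/3)
R = -53/3 (R = -18 + (-1 + (1/3)*4) = -18 + (-1 + 4/3) = -18 + 1/3 = -53/3 ≈ -17.667)
y(G, c) = -53/3
sqrt((-2491 - 1606) + y(27, -21)) = sqrt((-2491 - 1606) - 53/3) = sqrt(-4097 - 53/3) = sqrt(-12344/3) = 2*I*sqrt(9258)/3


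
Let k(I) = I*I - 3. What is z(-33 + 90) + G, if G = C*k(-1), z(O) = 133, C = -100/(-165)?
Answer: 4349/33 ≈ 131.79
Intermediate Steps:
C = 20/33 (C = -100*(-1/165) = 20/33 ≈ 0.60606)
k(I) = -3 + I**2 (k(I) = I**2 - 3 = -3 + I**2)
G = -40/33 (G = 20*(-3 + (-1)**2)/33 = 20*(-3 + 1)/33 = (20/33)*(-2) = -40/33 ≈ -1.2121)
z(-33 + 90) + G = 133 - 40/33 = 4349/33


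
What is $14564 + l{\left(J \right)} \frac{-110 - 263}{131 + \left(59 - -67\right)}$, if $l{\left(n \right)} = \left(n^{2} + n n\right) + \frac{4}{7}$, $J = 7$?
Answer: $\frac{25943266}{1799} \approx 14421.0$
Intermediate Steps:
$l{\left(n \right)} = \frac{4}{7} + 2 n^{2}$ ($l{\left(n \right)} = \left(n^{2} + n^{2}\right) + 4 \cdot \frac{1}{7} = 2 n^{2} + \frac{4}{7} = \frac{4}{7} + 2 n^{2}$)
$14564 + l{\left(J \right)} \frac{-110 - 263}{131 + \left(59 - -67\right)} = 14564 + \left(\frac{4}{7} + 2 \cdot 7^{2}\right) \frac{-110 - 263}{131 + \left(59 - -67\right)} = 14564 + \left(\frac{4}{7} + 2 \cdot 49\right) \left(- \frac{373}{131 + \left(59 + 67\right)}\right) = 14564 + \left(\frac{4}{7} + 98\right) \left(- \frac{373}{131 + 126}\right) = 14564 + \frac{690 \left(- \frac{373}{257}\right)}{7} = 14564 + \frac{690 \left(\left(-373\right) \frac{1}{257}\right)}{7} = 14564 + \frac{690}{7} \left(- \frac{373}{257}\right) = 14564 - \frac{257370}{1799} = \frac{25943266}{1799}$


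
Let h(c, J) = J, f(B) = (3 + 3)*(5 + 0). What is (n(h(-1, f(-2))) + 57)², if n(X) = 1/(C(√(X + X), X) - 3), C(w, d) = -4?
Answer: 158404/49 ≈ 3232.7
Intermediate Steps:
f(B) = 30 (f(B) = 6*5 = 30)
n(X) = -⅐ (n(X) = 1/(-4 - 3) = 1/(-7) = -⅐)
(n(h(-1, f(-2))) + 57)² = (-⅐ + 57)² = (398/7)² = 158404/49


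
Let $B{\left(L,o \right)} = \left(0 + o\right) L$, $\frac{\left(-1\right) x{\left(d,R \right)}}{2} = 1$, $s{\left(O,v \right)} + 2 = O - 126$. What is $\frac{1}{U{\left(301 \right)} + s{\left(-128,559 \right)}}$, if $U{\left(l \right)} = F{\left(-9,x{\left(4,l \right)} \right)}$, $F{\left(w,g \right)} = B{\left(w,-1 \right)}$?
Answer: $- \frac{1}{247} \approx -0.0040486$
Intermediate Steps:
$s{\left(O,v \right)} = -128 + O$ ($s{\left(O,v \right)} = -2 + \left(O - 126\right) = -2 + \left(-126 + O\right) = -128 + O$)
$x{\left(d,R \right)} = -2$ ($x{\left(d,R \right)} = \left(-2\right) 1 = -2$)
$B{\left(L,o \right)} = L o$ ($B{\left(L,o \right)} = o L = L o$)
$F{\left(w,g \right)} = - w$ ($F{\left(w,g \right)} = w \left(-1\right) = - w$)
$U{\left(l \right)} = 9$ ($U{\left(l \right)} = \left(-1\right) \left(-9\right) = 9$)
$\frac{1}{U{\left(301 \right)} + s{\left(-128,559 \right)}} = \frac{1}{9 - 256} = \frac{1}{-247} = - \frac{1}{247}$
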